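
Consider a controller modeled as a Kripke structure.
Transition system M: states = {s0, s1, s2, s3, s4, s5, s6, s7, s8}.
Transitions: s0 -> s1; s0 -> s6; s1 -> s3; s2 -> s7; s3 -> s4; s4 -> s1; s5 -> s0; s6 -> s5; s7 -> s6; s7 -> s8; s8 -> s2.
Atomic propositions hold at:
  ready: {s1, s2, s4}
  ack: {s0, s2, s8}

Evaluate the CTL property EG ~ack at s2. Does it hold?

No

Sat(~ack) = {s1, s3, s4, s5, s6, s7}
EG ~ack: greatest fixpoint, start Z0 = {s1, s3, s4, s5, s6, s7}, keep only states in Sat with some successor in Z. Z1 = {s1, s3, s4, s6, s7}; Z2 = {s1, s3, s4, s7}; Z3 = {s1, s3, s4}; fixed.
Sat(EG ~ack) = {s1, s3, s4}
s2 ∉ Sat(EG ~ack) = {s1, s3, s4}, so the formula does not hold at s2.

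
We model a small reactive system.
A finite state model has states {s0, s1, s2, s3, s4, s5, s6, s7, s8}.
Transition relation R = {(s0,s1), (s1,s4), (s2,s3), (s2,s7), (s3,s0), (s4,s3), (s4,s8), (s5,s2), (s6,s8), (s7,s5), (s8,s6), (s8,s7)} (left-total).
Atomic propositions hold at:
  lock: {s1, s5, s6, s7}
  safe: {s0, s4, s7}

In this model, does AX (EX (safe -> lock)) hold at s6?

Yes

Sat(safe -> lock) = {s1, s2, s3, s5, s6, s7, s8}
Sat(EX (safe -> lock)) = {s : some successor in {s1, s2, s3, s5, s6, s7, s8}} = {s0, s2, s4, s5, s6, s7, s8}
Sat(AX (EX (safe -> lock))) = {s : every successor in {s0, s2, s4, s5, s6, s7, s8}} = {s1, s3, s5, s6, s7, s8}
s6 ∈ Sat(AX (EX (safe -> lock))) = {s1, s3, s5, s6, s7, s8}, so the formula holds at s6.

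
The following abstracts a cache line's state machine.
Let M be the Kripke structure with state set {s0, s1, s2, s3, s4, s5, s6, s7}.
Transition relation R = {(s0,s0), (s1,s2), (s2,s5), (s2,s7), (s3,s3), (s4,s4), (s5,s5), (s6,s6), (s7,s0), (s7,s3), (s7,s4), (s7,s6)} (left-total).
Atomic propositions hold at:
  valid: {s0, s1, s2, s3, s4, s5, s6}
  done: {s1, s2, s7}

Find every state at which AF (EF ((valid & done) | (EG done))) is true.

{s1, s2}

Sat(valid & done) = {s1, s2}
EG done: greatest fixpoint, start Z0 = {s1, s2, s7}, keep only states in Sat with some successor in Z. Z1 = {s1, s2}; Z2 = {s1}; Z3 = ∅; fixed.
Sat(EG done) = ∅
Sat((valid & done) | (EG done)) = {s1, s2}
EF ((valid & done) | (EG done)): least fixpoint, start Z0 = {s1, s2}, add states with some successor in Z. Already a fixed point.
Sat(EF ((valid & done) | (EG done))) = {s1, s2}
AF (EF ((valid & done) | (EG done))): least fixpoint, start Z0 = {s1, s2}, add states with every successor in Z. Already a fixed point.
Sat(AF (EF ((valid & done) | (EG done)))) = {s1, s2}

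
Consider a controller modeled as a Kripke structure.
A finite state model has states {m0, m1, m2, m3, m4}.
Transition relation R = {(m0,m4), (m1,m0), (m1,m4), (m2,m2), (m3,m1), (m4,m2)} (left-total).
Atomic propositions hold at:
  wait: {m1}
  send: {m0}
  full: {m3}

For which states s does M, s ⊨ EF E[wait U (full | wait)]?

Sat(full | wait) = {m1, m3}
E[wait U (full | wait)]: least fixpoint, start Z0 = Sat((full | wait)) = {m1, m3}, add states in Sat(wait) with some successor in Z. Already a fixed point.
Sat(E[wait U (full | wait)]) = {m1, m3}
EF E[wait U (full | wait)]: least fixpoint, start Z0 = {m1, m3}, add states with some successor in Z. Already a fixed point.
Sat(EF E[wait U (full | wait)]) = {m1, m3}

{m1, m3}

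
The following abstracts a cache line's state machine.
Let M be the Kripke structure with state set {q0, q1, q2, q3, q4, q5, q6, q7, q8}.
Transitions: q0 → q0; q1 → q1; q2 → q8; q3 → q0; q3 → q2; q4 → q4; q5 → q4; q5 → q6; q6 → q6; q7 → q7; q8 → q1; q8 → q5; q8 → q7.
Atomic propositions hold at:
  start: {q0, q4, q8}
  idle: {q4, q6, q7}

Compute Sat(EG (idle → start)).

Sat(idle → start) = {q0, q1, q2, q3, q4, q5, q8}
EG (idle → start): greatest fixpoint, start Z0 = {q0, q1, q2, q3, q4, q5, q8}, keep only states in Sat with some successor in Z. Already a fixed point.
Sat(EG (idle → start)) = {q0, q1, q2, q3, q4, q5, q8}

{q0, q1, q2, q3, q4, q5, q8}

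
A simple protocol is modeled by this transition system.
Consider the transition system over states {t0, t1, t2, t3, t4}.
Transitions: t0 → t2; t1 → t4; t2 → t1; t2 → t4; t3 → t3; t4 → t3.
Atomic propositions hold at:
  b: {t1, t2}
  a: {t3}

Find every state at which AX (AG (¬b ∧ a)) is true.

Sat(¬b) = {t0, t3, t4}
Sat(¬b ∧ a) = {t3}
AG (¬b ∧ a): greatest fixpoint, start Z0 = {t3}, keep only states in Sat with every successor in Z. Already a fixed point.
Sat(AG (¬b ∧ a)) = {t3}
Sat(AX (AG (¬b ∧ a))) = {s : every successor in {t3}} = {t3, t4}

{t3, t4}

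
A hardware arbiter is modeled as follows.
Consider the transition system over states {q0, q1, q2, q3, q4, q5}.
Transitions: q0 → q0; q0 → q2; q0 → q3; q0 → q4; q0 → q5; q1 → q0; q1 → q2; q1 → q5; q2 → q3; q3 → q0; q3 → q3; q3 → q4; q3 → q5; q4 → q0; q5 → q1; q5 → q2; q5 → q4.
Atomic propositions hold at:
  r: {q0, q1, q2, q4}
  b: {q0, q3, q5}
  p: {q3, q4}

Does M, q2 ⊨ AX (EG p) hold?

Yes

EG p: greatest fixpoint, start Z0 = {q3, q4}, keep only states in Sat with some successor in Z. Z1 = {q3}; fixed.
Sat(EG p) = {q3}
Sat(AX (EG p)) = {s : every successor in {q3}} = {q2}
q2 ∈ Sat(AX (EG p)) = {q2}, so the formula holds at q2.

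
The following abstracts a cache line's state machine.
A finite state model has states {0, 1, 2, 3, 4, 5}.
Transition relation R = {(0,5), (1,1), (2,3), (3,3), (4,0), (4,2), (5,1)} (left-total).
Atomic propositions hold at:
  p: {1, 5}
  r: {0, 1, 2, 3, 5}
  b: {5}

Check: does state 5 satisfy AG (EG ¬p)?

No

Sat(¬p) = {0, 2, 3, 4}
EG ¬p: greatest fixpoint, start Z0 = {0, 2, 3, 4}, keep only states in Sat with some successor in Z. Z1 = {2, 3, 4}; fixed.
Sat(EG ¬p) = {2, 3, 4}
AG (EG ¬p): greatest fixpoint, start Z0 = {2, 3, 4}, keep only states in Sat with every successor in Z. Z1 = {2, 3}; fixed.
Sat(AG (EG ¬p)) = {2, 3}
5 ∉ Sat(AG (EG ¬p)) = {2, 3}, so the formula does not hold at 5.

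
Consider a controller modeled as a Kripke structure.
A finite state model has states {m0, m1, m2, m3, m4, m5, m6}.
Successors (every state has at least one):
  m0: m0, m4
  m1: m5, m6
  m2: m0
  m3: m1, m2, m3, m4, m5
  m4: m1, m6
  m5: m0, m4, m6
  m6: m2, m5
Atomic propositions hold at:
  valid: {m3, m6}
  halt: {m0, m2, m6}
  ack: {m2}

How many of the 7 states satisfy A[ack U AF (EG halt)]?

EG halt: greatest fixpoint, start Z0 = {m0, m2, m6}, keep only states in Sat with some successor in Z. Already a fixed point.
Sat(EG halt) = {m0, m2, m6}
AF (EG halt): least fixpoint, start Z0 = {m0, m2, m6}, add states with every successor in Z. Already a fixed point.
Sat(AF (EG halt)) = {m0, m2, m6}
A[ack U AF (EG halt)]: least fixpoint, start Z0 = Sat(AF (EG halt)) = {m0, m2, m6}, add states in Sat(ack) with every successor in Z. Already a fixed point.
Sat(A[ack U AF (EG halt)]) = {m0, m2, m6}
|Sat(A[ack U AF (EG halt)])| = |{m0, m2, m6}| = 3.

3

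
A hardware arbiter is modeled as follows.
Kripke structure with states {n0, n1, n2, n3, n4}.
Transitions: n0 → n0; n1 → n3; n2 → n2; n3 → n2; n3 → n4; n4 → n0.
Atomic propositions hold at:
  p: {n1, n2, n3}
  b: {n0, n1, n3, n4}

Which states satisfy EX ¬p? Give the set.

{n0, n3, n4}

Sat(¬p) = {n0, n4}
Sat(EX ¬p) = {s : some successor in {n0, n4}} = {n0, n3, n4}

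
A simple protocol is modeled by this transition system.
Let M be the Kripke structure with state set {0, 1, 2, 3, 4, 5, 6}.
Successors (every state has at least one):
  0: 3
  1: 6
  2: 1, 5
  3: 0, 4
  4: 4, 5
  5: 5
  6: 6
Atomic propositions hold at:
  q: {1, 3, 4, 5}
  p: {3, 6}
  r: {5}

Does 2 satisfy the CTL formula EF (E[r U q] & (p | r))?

E[r U q]: least fixpoint, start Z0 = Sat(q) = {1, 3, 4, 5}, add states in Sat(r) with some successor in Z. Already a fixed point.
Sat(E[r U q]) = {1, 3, 4, 5}
Sat(p | r) = {3, 5, 6}
Sat(E[r U q] & (p | r)) = {3, 5}
EF (E[r U q] & (p | r)): least fixpoint, start Z0 = {3, 5}, add states with some successor in Z. Z1 = {0, 2, 3, 4, 5}; fixed.
Sat(EF (E[r U q] & (p | r))) = {0, 2, 3, 4, 5}
2 ∈ Sat(EF (E[r U q] & (p | r))) = {0, 2, 3, 4, 5}, so the formula holds at 2.

Yes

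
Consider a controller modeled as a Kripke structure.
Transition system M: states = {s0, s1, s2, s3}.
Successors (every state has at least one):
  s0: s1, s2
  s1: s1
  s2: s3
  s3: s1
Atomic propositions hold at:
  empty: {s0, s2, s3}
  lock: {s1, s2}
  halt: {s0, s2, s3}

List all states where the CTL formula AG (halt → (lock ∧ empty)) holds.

{s1}

Sat(lock ∧ empty) = {s2}
Sat(halt → (lock ∧ empty)) = {s1, s2}
AG (halt → (lock ∧ empty)): greatest fixpoint, start Z0 = {s1, s2}, keep only states in Sat with every successor in Z. Z1 = {s1}; fixed.
Sat(AG (halt → (lock ∧ empty))) = {s1}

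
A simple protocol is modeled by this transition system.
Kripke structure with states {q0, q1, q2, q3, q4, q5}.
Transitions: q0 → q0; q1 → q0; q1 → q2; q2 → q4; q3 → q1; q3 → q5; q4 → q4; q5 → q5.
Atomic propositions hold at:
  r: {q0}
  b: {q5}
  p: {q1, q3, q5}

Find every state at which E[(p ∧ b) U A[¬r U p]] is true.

{q1, q3, q5}

Sat(p ∧ b) = {q5}
Sat(¬r) = {q1, q2, q3, q4, q5}
A[¬r U p]: least fixpoint, start Z0 = Sat(p) = {q1, q3, q5}, add states in Sat(¬r) with every successor in Z. Already a fixed point.
Sat(A[¬r U p]) = {q1, q3, q5}
E[(p ∧ b) U A[¬r U p]]: least fixpoint, start Z0 = Sat(A[¬r U p]) = {q1, q3, q5}, add states in Sat(p ∧ b) with some successor in Z. Already a fixed point.
Sat(E[(p ∧ b) U A[¬r U p]]) = {q1, q3, q5}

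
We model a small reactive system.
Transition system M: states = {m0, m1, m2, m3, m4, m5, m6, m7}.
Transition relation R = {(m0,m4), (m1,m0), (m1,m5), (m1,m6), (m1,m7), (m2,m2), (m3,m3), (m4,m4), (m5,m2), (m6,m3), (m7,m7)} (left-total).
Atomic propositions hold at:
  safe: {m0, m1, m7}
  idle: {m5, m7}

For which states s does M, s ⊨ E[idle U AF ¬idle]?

{m0, m1, m2, m3, m4, m5, m6}

Sat(¬idle) = {m0, m1, m2, m3, m4, m6}
AF ¬idle: least fixpoint, start Z0 = {m0, m1, m2, m3, m4, m6}, add states with every successor in Z. Z1 = {m0, m1, m2, m3, m4, m5, m6}; fixed.
Sat(AF ¬idle) = {m0, m1, m2, m3, m4, m5, m6}
E[idle U AF ¬idle]: least fixpoint, start Z0 = Sat(AF ¬idle) = {m0, m1, m2, m3, m4, m5, m6}, add states in Sat(idle) with some successor in Z. Already a fixed point.
Sat(E[idle U AF ¬idle]) = {m0, m1, m2, m3, m4, m5, m6}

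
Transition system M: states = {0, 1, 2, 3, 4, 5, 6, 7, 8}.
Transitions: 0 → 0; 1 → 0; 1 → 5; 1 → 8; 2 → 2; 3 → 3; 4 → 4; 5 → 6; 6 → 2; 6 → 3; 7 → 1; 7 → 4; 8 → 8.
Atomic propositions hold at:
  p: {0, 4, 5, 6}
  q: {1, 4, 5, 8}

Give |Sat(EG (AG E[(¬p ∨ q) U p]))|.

Sat(¬p) = {1, 2, 3, 7, 8}
Sat(¬p ∨ q) = {1, 2, 3, 4, 5, 7, 8}
E[(¬p ∨ q) U p]: least fixpoint, start Z0 = Sat(p) = {0, 4, 5, 6}, add states in Sat(¬p ∨ q) with some successor in Z. Z1 = {0, 1, 4, 5, 6, 7}; fixed.
Sat(E[(¬p ∨ q) U p]) = {0, 1, 4, 5, 6, 7}
AG E[(¬p ∨ q) U p]: greatest fixpoint, start Z0 = {0, 1, 4, 5, 6, 7}, keep only states in Sat with every successor in Z. Z1 = {0, 4, 5, 7}; Z2 = {0, 4}; fixed.
Sat(AG E[(¬p ∨ q) U p]) = {0, 4}
EG (AG E[(¬p ∨ q) U p]): greatest fixpoint, start Z0 = {0, 4}, keep only states in Sat with some successor in Z. Already a fixed point.
Sat(EG (AG E[(¬p ∨ q) U p])) = {0, 4}
|Sat(EG (AG E[(¬p ∨ q) U p]))| = |{0, 4}| = 2.

2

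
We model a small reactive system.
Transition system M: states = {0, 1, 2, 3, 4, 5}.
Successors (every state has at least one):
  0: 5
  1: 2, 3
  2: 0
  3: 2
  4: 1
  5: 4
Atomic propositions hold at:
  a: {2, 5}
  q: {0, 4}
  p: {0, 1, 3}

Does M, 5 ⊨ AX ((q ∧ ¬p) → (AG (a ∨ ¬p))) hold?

Sat(¬p) = {2, 4, 5}
Sat(q ∧ ¬p) = {4}
Sat(a ∨ ¬p) = {2, 4, 5}
AG (a ∨ ¬p): greatest fixpoint, start Z0 = {2, 4, 5}, keep only states in Sat with every successor in Z. Z1 = {5}; Z2 = ∅; fixed.
Sat(AG (a ∨ ¬p)) = ∅
Sat((q ∧ ¬p) → (AG (a ∨ ¬p))) = {0, 1, 2, 3, 5}
Sat(AX ((q ∧ ¬p) → (AG (a ∨ ¬p)))) = {s : every successor in {0, 1, 2, 3, 5}} = {0, 1, 2, 3, 4}
5 ∉ Sat(AX ((q ∧ ¬p) → (AG (a ∨ ¬p)))) = {0, 1, 2, 3, 4}, so the formula does not hold at 5.

No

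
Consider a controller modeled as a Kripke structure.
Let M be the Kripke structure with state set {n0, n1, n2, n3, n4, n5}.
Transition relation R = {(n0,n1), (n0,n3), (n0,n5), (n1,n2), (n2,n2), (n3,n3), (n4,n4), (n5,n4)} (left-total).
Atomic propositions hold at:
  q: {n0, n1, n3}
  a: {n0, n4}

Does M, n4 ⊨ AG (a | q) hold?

Sat(a | q) = {n0, n1, n3, n4}
AG (a | q): greatest fixpoint, start Z0 = {n0, n1, n3, n4}, keep only states in Sat with every successor in Z. Z1 = {n3, n4}; fixed.
Sat(AG (a | q)) = {n3, n4}
n4 ∈ Sat(AG (a | q)) = {n3, n4}, so the formula holds at n4.

Yes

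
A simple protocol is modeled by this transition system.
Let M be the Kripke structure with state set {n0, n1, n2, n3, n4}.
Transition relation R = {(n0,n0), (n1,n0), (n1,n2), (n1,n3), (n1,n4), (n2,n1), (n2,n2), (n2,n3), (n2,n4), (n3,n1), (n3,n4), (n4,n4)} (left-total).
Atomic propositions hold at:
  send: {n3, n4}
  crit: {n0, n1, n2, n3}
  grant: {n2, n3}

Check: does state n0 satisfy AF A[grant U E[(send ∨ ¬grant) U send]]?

Sat(¬grant) = {n0, n1, n4}
Sat(send ∨ ¬grant) = {n0, n1, n3, n4}
E[(send ∨ ¬grant) U send]: least fixpoint, start Z0 = Sat(send) = {n3, n4}, add states in Sat(send ∨ ¬grant) with some successor in Z. Z1 = {n1, n3, n4}; fixed.
Sat(E[(send ∨ ¬grant) U send]) = {n1, n3, n4}
A[grant U E[(send ∨ ¬grant) U send]]: least fixpoint, start Z0 = Sat(E[(send ∨ ¬grant) U send]) = {n1, n3, n4}, add states in Sat(grant) with every successor in Z. Already a fixed point.
Sat(A[grant U E[(send ∨ ¬grant) U send]]) = {n1, n3, n4}
AF A[grant U E[(send ∨ ¬grant) U send]]: least fixpoint, start Z0 = {n1, n3, n4}, add states with every successor in Z. Already a fixed point.
Sat(AF A[grant U E[(send ∨ ¬grant) U send]]) = {n1, n3, n4}
n0 ∉ Sat(AF A[grant U E[(send ∨ ¬grant) U send]]) = {n1, n3, n4}, so the formula does not hold at n0.

No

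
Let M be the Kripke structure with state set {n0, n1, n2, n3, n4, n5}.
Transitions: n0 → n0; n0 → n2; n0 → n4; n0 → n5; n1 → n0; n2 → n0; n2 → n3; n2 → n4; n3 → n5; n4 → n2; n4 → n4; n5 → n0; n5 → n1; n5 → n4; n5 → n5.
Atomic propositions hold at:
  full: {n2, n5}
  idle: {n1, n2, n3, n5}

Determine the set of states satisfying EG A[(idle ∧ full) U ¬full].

Sat(idle ∧ full) = {n2, n5}
Sat(¬full) = {n0, n1, n3, n4}
A[(idle ∧ full) U ¬full]: least fixpoint, start Z0 = Sat(¬full) = {n0, n1, n3, n4}, add states in Sat(idle ∧ full) with every successor in Z. Z1 = {n0, n1, n2, n3, n4}; fixed.
Sat(A[(idle ∧ full) U ¬full]) = {n0, n1, n2, n3, n4}
EG A[(idle ∧ full) U ¬full]: greatest fixpoint, start Z0 = {n0, n1, n2, n3, n4}, keep only states in Sat with some successor in Z. Z1 = {n0, n1, n2, n4}; fixed.
Sat(EG A[(idle ∧ full) U ¬full]) = {n0, n1, n2, n4}

{n0, n1, n2, n4}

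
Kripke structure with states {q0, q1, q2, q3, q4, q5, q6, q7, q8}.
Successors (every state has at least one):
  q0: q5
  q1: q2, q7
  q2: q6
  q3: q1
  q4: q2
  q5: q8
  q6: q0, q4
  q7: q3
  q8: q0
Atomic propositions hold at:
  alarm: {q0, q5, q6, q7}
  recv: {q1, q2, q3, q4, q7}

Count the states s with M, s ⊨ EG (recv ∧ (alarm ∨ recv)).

Sat(alarm ∨ recv) = {q0, q1, q2, q3, q4, q5, q6, q7}
Sat(recv ∧ (alarm ∨ recv)) = {q1, q2, q3, q4, q7}
EG (recv ∧ (alarm ∨ recv)): greatest fixpoint, start Z0 = {q1, q2, q3, q4, q7}, keep only states in Sat with some successor in Z. Z1 = {q1, q3, q4, q7}; Z2 = {q1, q3, q7}; fixed.
Sat(EG (recv ∧ (alarm ∨ recv))) = {q1, q3, q7}
|Sat(EG (recv ∧ (alarm ∨ recv)))| = |{q1, q3, q7}| = 3.

3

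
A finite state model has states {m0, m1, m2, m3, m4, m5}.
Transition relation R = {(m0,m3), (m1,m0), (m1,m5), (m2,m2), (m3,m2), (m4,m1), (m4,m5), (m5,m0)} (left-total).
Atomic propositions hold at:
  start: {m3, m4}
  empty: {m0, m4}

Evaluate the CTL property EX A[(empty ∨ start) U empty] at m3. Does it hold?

Sat(empty ∨ start) = {m0, m3, m4}
A[(empty ∨ start) U empty]: least fixpoint, start Z0 = Sat(empty) = {m0, m4}, add states in Sat(empty ∨ start) with every successor in Z. Already a fixed point.
Sat(A[(empty ∨ start) U empty]) = {m0, m4}
Sat(EX A[(empty ∨ start) U empty]) = {s : some successor in {m0, m4}} = {m1, m5}
m3 ∉ Sat(EX A[(empty ∨ start) U empty]) = {m1, m5}, so the formula does not hold at m3.

No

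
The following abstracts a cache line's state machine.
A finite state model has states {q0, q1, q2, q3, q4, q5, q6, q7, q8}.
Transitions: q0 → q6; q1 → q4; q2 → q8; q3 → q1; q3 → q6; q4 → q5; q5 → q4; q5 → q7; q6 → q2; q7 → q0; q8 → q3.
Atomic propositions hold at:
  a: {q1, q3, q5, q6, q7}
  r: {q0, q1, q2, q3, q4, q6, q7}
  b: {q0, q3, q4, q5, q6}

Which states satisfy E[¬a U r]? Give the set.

Sat(¬a) = {q0, q2, q4, q8}
E[¬a U r]: least fixpoint, start Z0 = Sat(r) = {q0, q1, q2, q3, q4, q6, q7}, add states in Sat(¬a) with some successor in Z. Z1 = {q0, q1, q2, q3, q4, q6, q7, q8}; fixed.
Sat(E[¬a U r]) = {q0, q1, q2, q3, q4, q6, q7, q8}

{q0, q1, q2, q3, q4, q6, q7, q8}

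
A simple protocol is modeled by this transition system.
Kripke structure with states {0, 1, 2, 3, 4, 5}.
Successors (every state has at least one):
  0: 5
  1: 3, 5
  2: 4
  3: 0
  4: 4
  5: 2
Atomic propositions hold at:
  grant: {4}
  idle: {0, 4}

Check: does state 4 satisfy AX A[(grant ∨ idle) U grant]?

Sat(grant ∨ idle) = {0, 4}
A[(grant ∨ idle) U grant]: least fixpoint, start Z0 = Sat(grant) = {4}, add states in Sat(grant ∨ idle) with every successor in Z. Already a fixed point.
Sat(A[(grant ∨ idle) U grant]) = {4}
Sat(AX A[(grant ∨ idle) U grant]) = {s : every successor in {4}} = {2, 4}
4 ∈ Sat(AX A[(grant ∨ idle) U grant]) = {2, 4}, so the formula holds at 4.

Yes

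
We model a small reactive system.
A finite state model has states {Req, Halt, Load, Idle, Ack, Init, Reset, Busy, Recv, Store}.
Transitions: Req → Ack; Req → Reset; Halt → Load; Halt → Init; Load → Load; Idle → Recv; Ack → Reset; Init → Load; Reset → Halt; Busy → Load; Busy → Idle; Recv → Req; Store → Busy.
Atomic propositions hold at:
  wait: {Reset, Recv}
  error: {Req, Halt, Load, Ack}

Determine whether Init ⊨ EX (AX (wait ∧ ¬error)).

Sat(¬error) = {Idle, Init, Reset, Busy, Recv, Store}
Sat(wait ∧ ¬error) = {Reset, Recv}
Sat(AX (wait ∧ ¬error)) = {s : every successor in {Reset, Recv}} = {Idle, Ack}
Sat(EX (AX (wait ∧ ¬error))) = {s : some successor in {Idle, Ack}} = {Req, Busy}
Init ∉ Sat(EX (AX (wait ∧ ¬error))) = {Req, Busy}, so the formula does not hold at Init.

No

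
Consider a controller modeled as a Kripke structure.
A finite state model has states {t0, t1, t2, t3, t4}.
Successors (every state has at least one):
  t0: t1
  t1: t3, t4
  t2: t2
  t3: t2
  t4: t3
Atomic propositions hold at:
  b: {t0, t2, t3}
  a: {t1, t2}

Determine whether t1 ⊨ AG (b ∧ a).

Sat(b ∧ a) = {t2}
AG (b ∧ a): greatest fixpoint, start Z0 = {t2}, keep only states in Sat with every successor in Z. Already a fixed point.
Sat(AG (b ∧ a)) = {t2}
t1 ∉ Sat(AG (b ∧ a)) = {t2}, so the formula does not hold at t1.

No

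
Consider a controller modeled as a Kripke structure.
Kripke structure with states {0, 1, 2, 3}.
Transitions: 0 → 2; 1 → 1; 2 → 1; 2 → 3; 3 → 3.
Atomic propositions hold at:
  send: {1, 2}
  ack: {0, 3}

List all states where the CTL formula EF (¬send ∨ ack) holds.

{0, 2, 3}

Sat(¬send) = {0, 3}
Sat(¬send ∨ ack) = {0, 3}
EF (¬send ∨ ack): least fixpoint, start Z0 = {0, 3}, add states with some successor in Z. Z1 = {0, 2, 3}; fixed.
Sat(EF (¬send ∨ ack)) = {0, 2, 3}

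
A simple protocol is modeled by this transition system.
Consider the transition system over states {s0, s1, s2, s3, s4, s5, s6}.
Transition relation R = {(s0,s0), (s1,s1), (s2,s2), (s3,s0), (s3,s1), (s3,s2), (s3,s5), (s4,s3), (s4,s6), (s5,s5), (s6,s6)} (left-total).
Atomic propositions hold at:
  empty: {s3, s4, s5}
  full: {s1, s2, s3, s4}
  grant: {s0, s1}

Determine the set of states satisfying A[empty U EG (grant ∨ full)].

{s0, s1, s2, s3, s4}

Sat(grant ∨ full) = {s0, s1, s2, s3, s4}
EG (grant ∨ full): greatest fixpoint, start Z0 = {s0, s1, s2, s3, s4}, keep only states in Sat with some successor in Z. Already a fixed point.
Sat(EG (grant ∨ full)) = {s0, s1, s2, s3, s4}
A[empty U EG (grant ∨ full)]: least fixpoint, start Z0 = Sat(EG (grant ∨ full)) = {s0, s1, s2, s3, s4}, add states in Sat(empty) with every successor in Z. Already a fixed point.
Sat(A[empty U EG (grant ∨ full)]) = {s0, s1, s2, s3, s4}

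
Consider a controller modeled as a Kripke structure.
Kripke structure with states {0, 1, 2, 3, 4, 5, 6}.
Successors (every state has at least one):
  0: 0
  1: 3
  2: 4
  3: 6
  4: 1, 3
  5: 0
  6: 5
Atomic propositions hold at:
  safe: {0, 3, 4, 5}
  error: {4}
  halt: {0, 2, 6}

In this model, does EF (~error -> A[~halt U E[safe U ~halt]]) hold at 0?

No

Sat(~error) = {0, 1, 2, 3, 5, 6}
Sat(~halt) = {1, 3, 4, 5}
E[safe U ~halt]: least fixpoint, start Z0 = Sat(~halt) = {1, 3, 4, 5}, add states in Sat(safe) with some successor in Z. Already a fixed point.
Sat(E[safe U ~halt]) = {1, 3, 4, 5}
A[~halt U E[safe U ~halt]]: least fixpoint, start Z0 = Sat(E[safe U ~halt]) = {1, 3, 4, 5}, add states in Sat(~halt) with every successor in Z. Already a fixed point.
Sat(A[~halt U E[safe U ~halt]]) = {1, 3, 4, 5}
Sat(~error -> A[~halt U E[safe U ~halt]]) = {1, 3, 4, 5}
EF (~error -> A[~halt U E[safe U ~halt]]): least fixpoint, start Z0 = {1, 3, 4, 5}, add states with some successor in Z. Z1 = {1, 2, 3, 4, 5, 6}; fixed.
Sat(EF (~error -> A[~halt U E[safe U ~halt]])) = {1, 2, 3, 4, 5, 6}
0 ∉ Sat(EF (~error -> A[~halt U E[safe U ~halt]])) = {1, 2, 3, 4, 5, 6}, so the formula does not hold at 0.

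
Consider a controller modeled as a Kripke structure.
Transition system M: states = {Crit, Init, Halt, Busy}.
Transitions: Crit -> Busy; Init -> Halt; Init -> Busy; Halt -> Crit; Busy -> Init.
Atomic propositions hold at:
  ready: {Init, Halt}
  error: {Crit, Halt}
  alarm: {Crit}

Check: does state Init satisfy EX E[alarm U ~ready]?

Yes

Sat(~ready) = {Crit, Busy}
E[alarm U ~ready]: least fixpoint, start Z0 = Sat(~ready) = {Crit, Busy}, add states in Sat(alarm) with some successor in Z. Already a fixed point.
Sat(E[alarm U ~ready]) = {Crit, Busy}
Sat(EX E[alarm U ~ready]) = {s : some successor in {Crit, Busy}} = {Crit, Init, Halt}
Init ∈ Sat(EX E[alarm U ~ready]) = {Crit, Init, Halt}, so the formula holds at Init.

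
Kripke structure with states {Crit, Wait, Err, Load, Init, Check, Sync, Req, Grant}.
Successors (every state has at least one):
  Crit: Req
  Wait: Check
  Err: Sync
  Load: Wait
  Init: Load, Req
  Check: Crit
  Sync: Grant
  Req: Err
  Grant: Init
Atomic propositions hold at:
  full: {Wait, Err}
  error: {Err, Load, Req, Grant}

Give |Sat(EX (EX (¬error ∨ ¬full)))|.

Sat(¬error) = {Crit, Wait, Init, Check, Sync}
Sat(¬full) = {Crit, Load, Init, Check, Sync, Req, Grant}
Sat(¬error ∨ ¬full) = {Crit, Wait, Load, Init, Check, Sync, Req, Grant}
Sat(EX (¬error ∨ ¬full)) = {s : some successor in {Crit, Wait, Load, Init, Check, Sync, Req, Grant}} = {Crit, Wait, Err, Load, Init, Check, Sync, Grant}
Sat(EX (EX (¬error ∨ ¬full))) = {s : some successor in {Crit, Wait, Err, Load, Init, Check, Sync, Grant}} = {Wait, Err, Load, Init, Check, Sync, Req, Grant}
|Sat(EX (EX (¬error ∨ ¬full)))| = |{Wait, Err, Load, Init, Check, Sync, Req, Grant}| = 8.

8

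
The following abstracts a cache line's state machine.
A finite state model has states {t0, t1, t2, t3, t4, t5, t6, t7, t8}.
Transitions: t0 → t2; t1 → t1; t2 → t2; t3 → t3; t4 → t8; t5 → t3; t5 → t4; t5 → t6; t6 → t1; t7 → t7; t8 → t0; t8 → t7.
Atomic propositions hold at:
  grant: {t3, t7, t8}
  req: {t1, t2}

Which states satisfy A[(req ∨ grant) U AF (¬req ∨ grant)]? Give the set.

{t0, t3, t4, t5, t6, t7, t8}

Sat(req ∨ grant) = {t1, t2, t3, t7, t8}
Sat(¬req) = {t0, t3, t4, t5, t6, t7, t8}
Sat(¬req ∨ grant) = {t0, t3, t4, t5, t6, t7, t8}
AF (¬req ∨ grant): least fixpoint, start Z0 = {t0, t3, t4, t5, t6, t7, t8}, add states with every successor in Z. Already a fixed point.
Sat(AF (¬req ∨ grant)) = {t0, t3, t4, t5, t6, t7, t8}
A[(req ∨ grant) U AF (¬req ∨ grant)]: least fixpoint, start Z0 = Sat(AF (¬req ∨ grant)) = {t0, t3, t4, t5, t6, t7, t8}, add states in Sat(req ∨ grant) with every successor in Z. Already a fixed point.
Sat(A[(req ∨ grant) U AF (¬req ∨ grant)]) = {t0, t3, t4, t5, t6, t7, t8}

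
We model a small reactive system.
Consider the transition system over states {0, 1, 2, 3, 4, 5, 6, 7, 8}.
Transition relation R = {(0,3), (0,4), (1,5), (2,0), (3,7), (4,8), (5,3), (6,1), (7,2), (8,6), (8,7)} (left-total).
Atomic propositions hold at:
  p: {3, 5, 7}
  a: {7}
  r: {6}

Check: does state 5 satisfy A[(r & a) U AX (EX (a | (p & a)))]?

Yes

Sat(r & a) = ∅
Sat(p & a) = {7}
Sat(a | (p & a)) = {7}
Sat(EX (a | (p & a))) = {s : some successor in {7}} = {3, 8}
Sat(AX (EX (a | (p & a)))) = {s : every successor in {3, 8}} = {4, 5}
A[(r & a) U AX (EX (a | (p & a)))]: least fixpoint, start Z0 = Sat(AX (EX (a | (p & a)))) = {4, 5}, add states in Sat(r & a) with every successor in Z. Already a fixed point.
Sat(A[(r & a) U AX (EX (a | (p & a)))]) = {4, 5}
5 ∈ Sat(A[(r & a) U AX (EX (a | (p & a)))]) = {4, 5}, so the formula holds at 5.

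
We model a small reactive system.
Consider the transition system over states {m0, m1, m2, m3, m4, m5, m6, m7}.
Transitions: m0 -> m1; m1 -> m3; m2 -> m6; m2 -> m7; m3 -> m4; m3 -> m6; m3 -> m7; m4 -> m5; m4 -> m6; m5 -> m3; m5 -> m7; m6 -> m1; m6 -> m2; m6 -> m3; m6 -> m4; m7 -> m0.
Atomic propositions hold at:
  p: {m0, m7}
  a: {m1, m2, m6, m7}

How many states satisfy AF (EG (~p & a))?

Sat(~p) = {m1, m2, m3, m4, m5, m6}
Sat(~p & a) = {m1, m2, m6}
EG (~p & a): greatest fixpoint, start Z0 = {m1, m2, m6}, keep only states in Sat with some successor in Z. Z1 = {m2, m6}; fixed.
Sat(EG (~p & a)) = {m2, m6}
AF (EG (~p & a)): least fixpoint, start Z0 = {m2, m6}, add states with every successor in Z. Already a fixed point.
Sat(AF (EG (~p & a))) = {m2, m6}
|Sat(AF (EG (~p & a)))| = |{m2, m6}| = 2.

2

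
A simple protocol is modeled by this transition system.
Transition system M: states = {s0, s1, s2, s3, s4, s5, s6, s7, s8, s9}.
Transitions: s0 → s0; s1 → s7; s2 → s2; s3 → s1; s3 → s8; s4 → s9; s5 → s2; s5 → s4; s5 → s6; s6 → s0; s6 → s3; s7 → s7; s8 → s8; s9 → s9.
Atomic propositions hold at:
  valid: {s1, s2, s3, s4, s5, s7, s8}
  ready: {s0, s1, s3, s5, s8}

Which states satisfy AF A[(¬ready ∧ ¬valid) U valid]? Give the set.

Sat(¬ready) = {s2, s4, s6, s7, s9}
Sat(¬valid) = {s0, s6, s9}
Sat(¬ready ∧ ¬valid) = {s6, s9}
A[(¬ready ∧ ¬valid) U valid]: least fixpoint, start Z0 = Sat(valid) = {s1, s2, s3, s4, s5, s7, s8}, add states in Sat(¬ready ∧ ¬valid) with every successor in Z. Already a fixed point.
Sat(A[(¬ready ∧ ¬valid) U valid]) = {s1, s2, s3, s4, s5, s7, s8}
AF A[(¬ready ∧ ¬valid) U valid]: least fixpoint, start Z0 = {s1, s2, s3, s4, s5, s7, s8}, add states with every successor in Z. Already a fixed point.
Sat(AF A[(¬ready ∧ ¬valid) U valid]) = {s1, s2, s3, s4, s5, s7, s8}

{s1, s2, s3, s4, s5, s7, s8}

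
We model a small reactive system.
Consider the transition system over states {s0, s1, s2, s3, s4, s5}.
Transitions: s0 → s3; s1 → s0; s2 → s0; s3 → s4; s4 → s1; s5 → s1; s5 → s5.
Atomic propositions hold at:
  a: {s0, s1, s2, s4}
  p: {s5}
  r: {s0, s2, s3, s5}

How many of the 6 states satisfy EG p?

1

EG p: greatest fixpoint, start Z0 = {s5}, keep only states in Sat with some successor in Z. Already a fixed point.
Sat(EG p) = {s5}
|Sat(EG p)| = |{s5}| = 1.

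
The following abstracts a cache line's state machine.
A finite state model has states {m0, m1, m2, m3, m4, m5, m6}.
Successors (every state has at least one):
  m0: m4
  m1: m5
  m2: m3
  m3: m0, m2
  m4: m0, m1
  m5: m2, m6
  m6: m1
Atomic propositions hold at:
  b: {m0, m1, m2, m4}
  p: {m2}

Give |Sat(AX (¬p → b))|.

4

Sat(¬p) = {m0, m1, m3, m4, m5, m6}
Sat(¬p → b) = {m0, m1, m2, m4}
Sat(AX (¬p → b)) = {s : every successor in {m0, m1, m2, m4}} = {m0, m3, m4, m6}
|Sat(AX (¬p → b))| = |{m0, m3, m4, m6}| = 4.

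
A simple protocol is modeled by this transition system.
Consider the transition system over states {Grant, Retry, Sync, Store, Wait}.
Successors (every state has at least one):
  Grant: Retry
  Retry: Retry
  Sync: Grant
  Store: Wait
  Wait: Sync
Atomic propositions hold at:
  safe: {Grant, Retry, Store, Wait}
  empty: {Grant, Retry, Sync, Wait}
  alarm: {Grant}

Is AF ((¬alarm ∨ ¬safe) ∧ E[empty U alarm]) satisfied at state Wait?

Sat(¬alarm) = {Retry, Sync, Store, Wait}
Sat(¬safe) = {Sync}
Sat(¬alarm ∨ ¬safe) = {Retry, Sync, Store, Wait}
E[empty U alarm]: least fixpoint, start Z0 = Sat(alarm) = {Grant}, add states in Sat(empty) with some successor in Z. Z1 = {Grant, Sync}; Z2 = {Grant, Sync, Wait}; fixed.
Sat(E[empty U alarm]) = {Grant, Sync, Wait}
Sat((¬alarm ∨ ¬safe) ∧ E[empty U alarm]) = {Sync, Wait}
AF ((¬alarm ∨ ¬safe) ∧ E[empty U alarm]): least fixpoint, start Z0 = {Sync, Wait}, add states with every successor in Z. Z1 = {Sync, Store, Wait}; fixed.
Sat(AF ((¬alarm ∨ ¬safe) ∧ E[empty U alarm])) = {Sync, Store, Wait}
Wait ∈ Sat(AF ((¬alarm ∨ ¬safe) ∧ E[empty U alarm])) = {Sync, Store, Wait}, so the formula holds at Wait.

Yes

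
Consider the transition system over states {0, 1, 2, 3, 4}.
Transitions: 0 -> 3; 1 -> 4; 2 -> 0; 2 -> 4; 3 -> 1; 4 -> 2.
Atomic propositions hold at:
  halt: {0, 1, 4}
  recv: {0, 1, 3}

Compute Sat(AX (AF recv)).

AF recv: least fixpoint, start Z0 = {0, 1, 3}, add states with every successor in Z. Already a fixed point.
Sat(AF recv) = {0, 1, 3}
Sat(AX (AF recv)) = {s : every successor in {0, 1, 3}} = {0, 3}

{0, 3}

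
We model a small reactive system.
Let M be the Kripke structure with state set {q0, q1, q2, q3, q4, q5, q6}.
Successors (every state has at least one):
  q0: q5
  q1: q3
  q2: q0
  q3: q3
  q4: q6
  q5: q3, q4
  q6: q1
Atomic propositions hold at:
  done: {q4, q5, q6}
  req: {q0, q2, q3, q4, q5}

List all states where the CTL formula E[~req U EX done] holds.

{q0, q4, q5}

Sat(~req) = {q1, q6}
Sat(EX done) = {s : some successor in {q4, q5, q6}} = {q0, q4, q5}
E[~req U EX done]: least fixpoint, start Z0 = Sat(EX done) = {q0, q4, q5}, add states in Sat(~req) with some successor in Z. Already a fixed point.
Sat(E[~req U EX done]) = {q0, q4, q5}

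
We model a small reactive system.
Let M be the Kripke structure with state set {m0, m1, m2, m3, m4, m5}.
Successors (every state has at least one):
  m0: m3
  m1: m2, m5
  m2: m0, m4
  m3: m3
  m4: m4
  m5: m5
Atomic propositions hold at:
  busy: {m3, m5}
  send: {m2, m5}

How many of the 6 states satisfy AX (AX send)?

1

Sat(AX send) = {s : every successor in {m2, m5}} = {m1, m5}
Sat(AX (AX send)) = {s : every successor in {m1, m5}} = {m5}
|Sat(AX (AX send))| = |{m5}| = 1.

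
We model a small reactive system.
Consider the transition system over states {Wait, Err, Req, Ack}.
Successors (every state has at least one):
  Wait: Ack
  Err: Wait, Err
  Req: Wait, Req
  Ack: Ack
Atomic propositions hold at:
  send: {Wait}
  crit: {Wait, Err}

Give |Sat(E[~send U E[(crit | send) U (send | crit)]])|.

3

Sat(~send) = {Err, Req, Ack}
Sat(crit | send) = {Wait, Err}
Sat(send | crit) = {Wait, Err}
E[(crit | send) U (send | crit)]: least fixpoint, start Z0 = Sat((send | crit)) = {Wait, Err}, add states in Sat(crit | send) with some successor in Z. Already a fixed point.
Sat(E[(crit | send) U (send | crit)]) = {Wait, Err}
E[~send U E[(crit | send) U (send | crit)]]: least fixpoint, start Z0 = Sat(E[(crit | send) U (send | crit)]) = {Wait, Err}, add states in Sat(~send) with some successor in Z. Z1 = {Wait, Err, Req}; fixed.
Sat(E[~send U E[(crit | send) U (send | crit)]]) = {Wait, Err, Req}
|Sat(E[~send U E[(crit | send) U (send | crit)]])| = |{Wait, Err, Req}| = 3.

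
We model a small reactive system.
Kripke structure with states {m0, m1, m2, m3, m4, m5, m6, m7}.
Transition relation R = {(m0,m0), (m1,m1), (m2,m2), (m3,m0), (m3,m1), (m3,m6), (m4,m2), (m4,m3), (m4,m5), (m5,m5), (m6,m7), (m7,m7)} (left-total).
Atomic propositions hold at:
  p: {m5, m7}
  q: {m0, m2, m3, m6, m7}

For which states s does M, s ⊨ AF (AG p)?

AG p: greatest fixpoint, start Z0 = {m5, m7}, keep only states in Sat with every successor in Z. Already a fixed point.
Sat(AG p) = {m5, m7}
AF (AG p): least fixpoint, start Z0 = {m5, m7}, add states with every successor in Z. Z1 = {m5, m6, m7}; fixed.
Sat(AF (AG p)) = {m5, m6, m7}

{m5, m6, m7}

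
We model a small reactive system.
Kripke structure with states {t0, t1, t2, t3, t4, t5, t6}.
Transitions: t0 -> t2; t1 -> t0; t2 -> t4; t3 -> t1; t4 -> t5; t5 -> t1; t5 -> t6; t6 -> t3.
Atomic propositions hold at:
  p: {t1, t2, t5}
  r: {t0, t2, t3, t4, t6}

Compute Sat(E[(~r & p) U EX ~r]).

{t3, t4, t5}

Sat(~r) = {t1, t5}
Sat(~r & p) = {t1, t5}
Sat(EX ~r) = {s : some successor in {t1, t5}} = {t3, t4, t5}
E[(~r & p) U EX ~r]: least fixpoint, start Z0 = Sat(EX ~r) = {t3, t4, t5}, add states in Sat(~r & p) with some successor in Z. Already a fixed point.
Sat(E[(~r & p) U EX ~r]) = {t3, t4, t5}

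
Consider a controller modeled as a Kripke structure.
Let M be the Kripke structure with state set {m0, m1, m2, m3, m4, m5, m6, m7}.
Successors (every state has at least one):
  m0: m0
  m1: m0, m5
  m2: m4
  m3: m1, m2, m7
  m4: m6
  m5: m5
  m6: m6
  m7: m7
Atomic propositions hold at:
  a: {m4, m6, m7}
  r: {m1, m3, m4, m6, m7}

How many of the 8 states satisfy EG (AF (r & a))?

Sat(r & a) = {m4, m6, m7}
AF (r & a): least fixpoint, start Z0 = {m4, m6, m7}, add states with every successor in Z. Z1 = {m2, m4, m6, m7}; fixed.
Sat(AF (r & a)) = {m2, m4, m6, m7}
EG (AF (r & a)): greatest fixpoint, start Z0 = {m2, m4, m6, m7}, keep only states in Sat with some successor in Z. Already a fixed point.
Sat(EG (AF (r & a))) = {m2, m4, m6, m7}
|Sat(EG (AF (r & a)))| = |{m2, m4, m6, m7}| = 4.

4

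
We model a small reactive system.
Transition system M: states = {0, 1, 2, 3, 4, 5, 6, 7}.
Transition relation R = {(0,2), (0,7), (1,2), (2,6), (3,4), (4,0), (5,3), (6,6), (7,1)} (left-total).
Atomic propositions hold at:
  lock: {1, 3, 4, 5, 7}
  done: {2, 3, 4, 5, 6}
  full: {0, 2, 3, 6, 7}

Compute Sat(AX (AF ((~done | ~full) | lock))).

{3, 4, 5, 7}

Sat(~done) = {0, 1, 7}
Sat(~full) = {1, 4, 5}
Sat(~done | ~full) = {0, 1, 4, 5, 7}
Sat((~done | ~full) | lock) = {0, 1, 3, 4, 5, 7}
AF ((~done | ~full) | lock): least fixpoint, start Z0 = {0, 1, 3, 4, 5, 7}, add states with every successor in Z. Already a fixed point.
Sat(AF ((~done | ~full) | lock)) = {0, 1, 3, 4, 5, 7}
Sat(AX (AF ((~done | ~full) | lock))) = {s : every successor in {0, 1, 3, 4, 5, 7}} = {3, 4, 5, 7}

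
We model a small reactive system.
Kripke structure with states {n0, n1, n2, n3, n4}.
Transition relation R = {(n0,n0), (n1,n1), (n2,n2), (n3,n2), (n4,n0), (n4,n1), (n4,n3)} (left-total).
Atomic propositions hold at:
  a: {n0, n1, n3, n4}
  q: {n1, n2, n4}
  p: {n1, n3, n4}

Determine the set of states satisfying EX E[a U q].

{n1, n2, n3, n4}

E[a U q]: least fixpoint, start Z0 = Sat(q) = {n1, n2, n4}, add states in Sat(a) with some successor in Z. Z1 = {n1, n2, n3, n4}; fixed.
Sat(E[a U q]) = {n1, n2, n3, n4}
Sat(EX E[a U q]) = {s : some successor in {n1, n2, n3, n4}} = {n1, n2, n3, n4}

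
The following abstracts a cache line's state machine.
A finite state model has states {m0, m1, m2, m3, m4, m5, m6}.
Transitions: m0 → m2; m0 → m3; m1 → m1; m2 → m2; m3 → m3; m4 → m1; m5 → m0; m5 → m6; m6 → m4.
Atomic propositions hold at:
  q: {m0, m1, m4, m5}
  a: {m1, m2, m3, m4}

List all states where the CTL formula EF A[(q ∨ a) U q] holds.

Sat(q ∨ a) = {m0, m1, m2, m3, m4, m5}
A[(q ∨ a) U q]: least fixpoint, start Z0 = Sat(q) = {m0, m1, m4, m5}, add states in Sat(q ∨ a) with every successor in Z. Already a fixed point.
Sat(A[(q ∨ a) U q]) = {m0, m1, m4, m5}
EF A[(q ∨ a) U q]: least fixpoint, start Z0 = {m0, m1, m4, m5}, add states with some successor in Z. Z1 = {m0, m1, m4, m5, m6}; fixed.
Sat(EF A[(q ∨ a) U q]) = {m0, m1, m4, m5, m6}

{m0, m1, m4, m5, m6}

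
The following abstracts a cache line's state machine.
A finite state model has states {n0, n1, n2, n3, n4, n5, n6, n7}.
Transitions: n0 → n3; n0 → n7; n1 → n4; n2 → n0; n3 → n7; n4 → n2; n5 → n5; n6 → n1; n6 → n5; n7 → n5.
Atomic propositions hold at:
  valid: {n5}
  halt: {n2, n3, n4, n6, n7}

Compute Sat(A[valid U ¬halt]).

Sat(¬halt) = {n0, n1, n5}
A[valid U ¬halt]: least fixpoint, start Z0 = Sat(¬halt) = {n0, n1, n5}, add states in Sat(valid) with every successor in Z. Already a fixed point.
Sat(A[valid U ¬halt]) = {n0, n1, n5}

{n0, n1, n5}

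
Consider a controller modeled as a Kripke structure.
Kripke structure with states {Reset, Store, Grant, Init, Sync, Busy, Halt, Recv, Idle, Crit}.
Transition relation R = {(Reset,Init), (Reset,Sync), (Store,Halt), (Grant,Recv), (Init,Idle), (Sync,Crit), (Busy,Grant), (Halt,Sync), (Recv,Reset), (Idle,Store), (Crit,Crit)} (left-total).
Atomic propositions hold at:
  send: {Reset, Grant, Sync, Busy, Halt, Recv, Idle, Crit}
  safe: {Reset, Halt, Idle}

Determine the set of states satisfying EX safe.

Sat(EX safe) = {s : some successor in {Reset, Halt, Idle}} = {Store, Init, Recv}

{Store, Init, Recv}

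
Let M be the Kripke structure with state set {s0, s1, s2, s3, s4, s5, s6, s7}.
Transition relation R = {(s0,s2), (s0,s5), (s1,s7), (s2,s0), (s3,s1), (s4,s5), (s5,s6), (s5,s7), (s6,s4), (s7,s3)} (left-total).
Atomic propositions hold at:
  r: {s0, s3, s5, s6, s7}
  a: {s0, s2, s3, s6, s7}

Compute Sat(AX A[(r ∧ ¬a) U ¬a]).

Sat(¬a) = {s1, s4, s5}
Sat(r ∧ ¬a) = {s5}
A[(r ∧ ¬a) U ¬a]: least fixpoint, start Z0 = Sat(¬a) = {s1, s4, s5}, add states in Sat(r ∧ ¬a) with every successor in Z. Already a fixed point.
Sat(A[(r ∧ ¬a) U ¬a]) = {s1, s4, s5}
Sat(AX A[(r ∧ ¬a) U ¬a]) = {s : every successor in {s1, s4, s5}} = {s3, s4, s6}

{s3, s4, s6}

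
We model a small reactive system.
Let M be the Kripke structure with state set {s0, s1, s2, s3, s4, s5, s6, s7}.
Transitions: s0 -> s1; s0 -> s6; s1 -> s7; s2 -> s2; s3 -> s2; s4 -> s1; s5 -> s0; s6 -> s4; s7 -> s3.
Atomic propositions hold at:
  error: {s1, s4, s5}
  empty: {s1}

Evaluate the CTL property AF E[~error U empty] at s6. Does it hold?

Yes

Sat(~error) = {s0, s2, s3, s6, s7}
E[~error U empty]: least fixpoint, start Z0 = Sat(empty) = {s1}, add states in Sat(~error) with some successor in Z. Z1 = {s0, s1}; fixed.
Sat(E[~error U empty]) = {s0, s1}
AF E[~error U empty]: least fixpoint, start Z0 = {s0, s1}, add states with every successor in Z. Z1 = {s0, s1, s4, s5}; Z2 = {s0, s1, s4, s5, s6}; fixed.
Sat(AF E[~error U empty]) = {s0, s1, s4, s5, s6}
s6 ∈ Sat(AF E[~error U empty]) = {s0, s1, s4, s5, s6}, so the formula holds at s6.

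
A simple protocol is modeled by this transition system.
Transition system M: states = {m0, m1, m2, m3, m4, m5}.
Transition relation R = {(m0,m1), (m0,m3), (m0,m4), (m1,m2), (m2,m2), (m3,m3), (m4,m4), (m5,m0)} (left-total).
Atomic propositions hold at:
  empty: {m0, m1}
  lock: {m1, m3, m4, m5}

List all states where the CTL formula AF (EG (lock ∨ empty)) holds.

Sat(lock ∨ empty) = {m0, m1, m3, m4, m5}
EG (lock ∨ empty): greatest fixpoint, start Z0 = {m0, m1, m3, m4, m5}, keep only states in Sat with some successor in Z. Z1 = {m0, m3, m4, m5}; fixed.
Sat(EG (lock ∨ empty)) = {m0, m3, m4, m5}
AF (EG (lock ∨ empty)): least fixpoint, start Z0 = {m0, m3, m4, m5}, add states with every successor in Z. Already a fixed point.
Sat(AF (EG (lock ∨ empty))) = {m0, m3, m4, m5}

{m0, m3, m4, m5}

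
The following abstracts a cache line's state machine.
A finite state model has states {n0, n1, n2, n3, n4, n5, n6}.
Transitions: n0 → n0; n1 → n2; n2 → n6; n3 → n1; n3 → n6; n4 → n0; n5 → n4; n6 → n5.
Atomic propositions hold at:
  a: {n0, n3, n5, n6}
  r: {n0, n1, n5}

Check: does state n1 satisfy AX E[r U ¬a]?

Yes

Sat(¬a) = {n1, n2, n4}
E[r U ¬a]: least fixpoint, start Z0 = Sat(¬a) = {n1, n2, n4}, add states in Sat(r) with some successor in Z. Z1 = {n1, n2, n4, n5}; fixed.
Sat(E[r U ¬a]) = {n1, n2, n4, n5}
Sat(AX E[r U ¬a]) = {s : every successor in {n1, n2, n4, n5}} = {n1, n5, n6}
n1 ∈ Sat(AX E[r U ¬a]) = {n1, n5, n6}, so the formula holds at n1.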